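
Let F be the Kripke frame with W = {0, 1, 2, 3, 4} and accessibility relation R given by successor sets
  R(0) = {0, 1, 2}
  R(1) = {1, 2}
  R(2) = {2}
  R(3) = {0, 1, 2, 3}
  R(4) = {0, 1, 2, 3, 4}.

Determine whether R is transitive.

Yes

Transitive: yes — every two-step R-path is closed by a direct edge.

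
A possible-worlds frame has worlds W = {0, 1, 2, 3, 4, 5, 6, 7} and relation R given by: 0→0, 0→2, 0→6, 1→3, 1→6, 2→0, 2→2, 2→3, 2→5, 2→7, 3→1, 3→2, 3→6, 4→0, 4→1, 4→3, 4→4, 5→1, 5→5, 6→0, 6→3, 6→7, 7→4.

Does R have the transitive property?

Transitive: no — 0 R 2 and 2 R 3, but not 0 R 3.

No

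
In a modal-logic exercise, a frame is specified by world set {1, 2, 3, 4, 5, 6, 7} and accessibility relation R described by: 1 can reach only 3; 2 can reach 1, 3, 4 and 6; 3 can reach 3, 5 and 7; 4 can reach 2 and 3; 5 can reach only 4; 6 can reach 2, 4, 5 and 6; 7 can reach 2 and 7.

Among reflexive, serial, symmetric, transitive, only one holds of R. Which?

serial

Reflexive: no — 1 is not related to itself.
Serial: yes — every world has a successor (e.g. 1 R 3).
Symmetric: no — 1 R 3 but not 3 R 1.
Transitive: no — 1 R 3 and 3 R 5, but not 1 R 5.
Only serial holds.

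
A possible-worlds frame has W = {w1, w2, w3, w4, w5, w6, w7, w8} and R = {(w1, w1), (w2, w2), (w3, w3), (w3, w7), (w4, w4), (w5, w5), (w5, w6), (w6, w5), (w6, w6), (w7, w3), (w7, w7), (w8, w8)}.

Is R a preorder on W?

Reflexive: yes — every world is R-related to itself.
Transitive: yes — every two-step R-path is closed by a direct edge.
So R is a preorder.

Yes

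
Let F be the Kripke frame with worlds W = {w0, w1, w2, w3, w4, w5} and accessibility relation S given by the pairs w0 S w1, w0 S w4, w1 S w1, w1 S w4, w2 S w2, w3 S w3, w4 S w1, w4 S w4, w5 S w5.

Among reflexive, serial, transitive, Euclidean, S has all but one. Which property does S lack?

reflexive

Reflexive: no — w0 is not related to itself.
Serial: yes — every world has a successor (e.g. w0 S w1).
Transitive: yes — every two-step S-path is closed by a direct edge.
Euclidean: yes — any two successors of a common world are S-related.
Only reflexive fails.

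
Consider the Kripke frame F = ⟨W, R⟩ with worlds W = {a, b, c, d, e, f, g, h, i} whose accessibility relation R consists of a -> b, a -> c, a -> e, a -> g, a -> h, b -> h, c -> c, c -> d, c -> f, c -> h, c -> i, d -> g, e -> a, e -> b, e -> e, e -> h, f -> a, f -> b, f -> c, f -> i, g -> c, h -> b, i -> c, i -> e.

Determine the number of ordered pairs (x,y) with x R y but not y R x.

14

Enumerating: (a,b), (a,c), (a,g), (a,h), (c,d), (c,h), (d,g), (e,b), (e,h), (f,a), (f,b), (f,i), (g,c), (i,e).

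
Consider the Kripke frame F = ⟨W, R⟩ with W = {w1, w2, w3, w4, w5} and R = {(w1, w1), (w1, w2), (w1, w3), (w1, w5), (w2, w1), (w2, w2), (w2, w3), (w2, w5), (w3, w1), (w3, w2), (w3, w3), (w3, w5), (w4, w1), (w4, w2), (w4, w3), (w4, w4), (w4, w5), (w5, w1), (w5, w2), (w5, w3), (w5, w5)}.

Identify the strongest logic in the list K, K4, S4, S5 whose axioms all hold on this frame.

S4

Transitive (axiom 4): yes — every two-step R-path is closed by a direct edge.
Reflexive (axiom T): yes — every world is R-related to itself.
Euclidean (axiom 5): no — w4 R w1 and w4 R w4, but not w1 R w4.
So F validates K, K4, S4; S5 would additionally require R to be Euclidean. The strongest is S4.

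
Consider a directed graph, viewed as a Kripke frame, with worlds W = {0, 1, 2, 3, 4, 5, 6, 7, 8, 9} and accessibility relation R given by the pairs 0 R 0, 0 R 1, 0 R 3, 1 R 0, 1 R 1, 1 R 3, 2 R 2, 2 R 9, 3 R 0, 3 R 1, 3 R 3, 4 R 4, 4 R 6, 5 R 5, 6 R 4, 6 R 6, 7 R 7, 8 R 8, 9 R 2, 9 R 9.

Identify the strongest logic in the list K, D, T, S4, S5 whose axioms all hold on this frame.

Serial (axiom D): yes — every world has a successor (e.g. 0 R 0).
Reflexive (axiom T): yes — every world is R-related to itself.
Transitive (axiom 4): yes — every two-step R-path is closed by a direct edge.
Euclidean (axiom 5): yes — any two successors of a common world are R-related.
So F validates K, D, T, S4, S5. The strongest is S5.

S5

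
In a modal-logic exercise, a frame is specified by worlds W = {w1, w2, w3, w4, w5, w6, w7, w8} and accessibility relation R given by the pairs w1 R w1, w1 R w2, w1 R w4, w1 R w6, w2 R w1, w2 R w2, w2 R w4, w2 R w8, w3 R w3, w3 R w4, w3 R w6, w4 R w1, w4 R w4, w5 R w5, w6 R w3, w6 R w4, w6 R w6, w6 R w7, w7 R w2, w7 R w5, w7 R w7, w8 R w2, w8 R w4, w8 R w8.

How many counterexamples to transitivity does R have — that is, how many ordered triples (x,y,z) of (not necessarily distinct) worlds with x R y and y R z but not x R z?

16

Enumerating: (w1,w2,w8), (w1,w6,w3), (w1,w6,w7), (w2,w1,w6), (w3,w4,w1), (w3,w6,w7), (w4,w1,w2), (w4,w1,w6), (w6,w4,w1), (w6,w7,w2), (w6,w7,w5), (w7,w2,w1), (w7,w2,w4), (w7,w2,w8), (w8,w2,w1), (w8,w4,w1).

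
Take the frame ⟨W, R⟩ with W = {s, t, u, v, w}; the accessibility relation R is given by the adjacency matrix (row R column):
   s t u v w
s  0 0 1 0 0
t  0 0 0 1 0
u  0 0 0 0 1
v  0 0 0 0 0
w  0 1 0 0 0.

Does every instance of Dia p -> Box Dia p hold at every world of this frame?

No

Axiom 5 corresponds to the accessibility relation being Euclidean.
Euclidean: no — s R u and s R u, but not u R u.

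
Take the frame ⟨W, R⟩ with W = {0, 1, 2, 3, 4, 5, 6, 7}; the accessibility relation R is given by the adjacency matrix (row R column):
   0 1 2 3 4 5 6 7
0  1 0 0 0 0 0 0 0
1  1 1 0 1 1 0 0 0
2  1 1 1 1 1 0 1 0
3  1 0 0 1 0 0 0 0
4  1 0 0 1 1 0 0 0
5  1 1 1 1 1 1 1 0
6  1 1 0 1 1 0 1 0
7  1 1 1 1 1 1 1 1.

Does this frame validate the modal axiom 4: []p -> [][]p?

Axiom 4 corresponds to the accessibility relation being transitive.
Transitive: yes — every two-step R-path is closed by a direct edge.

Yes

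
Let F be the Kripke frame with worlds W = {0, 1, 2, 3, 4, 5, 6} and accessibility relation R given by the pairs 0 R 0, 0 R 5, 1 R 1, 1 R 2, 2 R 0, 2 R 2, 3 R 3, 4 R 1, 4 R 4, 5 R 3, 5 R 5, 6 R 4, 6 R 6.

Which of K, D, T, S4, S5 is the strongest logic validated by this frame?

T

Serial (axiom D): yes — every world has a successor (e.g. 0 R 0).
Reflexive (axiom T): yes — every world is R-related to itself.
Transitive (axiom 4): no — 0 R 5 and 5 R 3, but not 0 R 3.
Euclidean (axiom 5): no — 0 R 5 and 0 R 0, but not 5 R 0.
So F validates K, D, T; S4 would additionally require R to be transitive. The strongest is T.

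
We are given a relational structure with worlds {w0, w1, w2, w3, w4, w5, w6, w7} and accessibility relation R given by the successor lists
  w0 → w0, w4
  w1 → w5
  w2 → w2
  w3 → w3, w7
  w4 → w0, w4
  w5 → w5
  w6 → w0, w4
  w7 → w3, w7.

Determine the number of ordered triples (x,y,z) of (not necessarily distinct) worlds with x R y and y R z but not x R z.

R is transitive; there are no such tuples.

0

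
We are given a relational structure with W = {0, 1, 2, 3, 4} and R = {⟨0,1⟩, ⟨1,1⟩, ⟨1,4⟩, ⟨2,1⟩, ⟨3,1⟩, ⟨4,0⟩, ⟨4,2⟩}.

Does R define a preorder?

No

Reflexive: no — 0 is not related to itself.
Transitive: no — 0 R 1 and 1 R 4, but not 0 R 4.
So R is not a preorder.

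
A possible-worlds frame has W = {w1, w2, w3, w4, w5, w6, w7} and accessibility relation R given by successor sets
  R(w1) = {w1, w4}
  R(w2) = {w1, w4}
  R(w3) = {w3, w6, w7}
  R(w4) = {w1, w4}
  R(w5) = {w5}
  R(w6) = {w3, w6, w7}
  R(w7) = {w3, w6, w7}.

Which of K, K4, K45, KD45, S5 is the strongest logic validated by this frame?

KD45

Transitive (axiom 4): yes — every two-step R-path is closed by a direct edge.
Euclidean (axiom 5): yes — any two successors of a common world are R-related.
Serial (axiom D): yes — every world has a successor (e.g. w1 R w1).
Reflexive (axiom T): no — w2 is not related to itself.
So F validates K, K4, K45, KD45; S5 would additionally require R to be reflexive. The strongest is KD45.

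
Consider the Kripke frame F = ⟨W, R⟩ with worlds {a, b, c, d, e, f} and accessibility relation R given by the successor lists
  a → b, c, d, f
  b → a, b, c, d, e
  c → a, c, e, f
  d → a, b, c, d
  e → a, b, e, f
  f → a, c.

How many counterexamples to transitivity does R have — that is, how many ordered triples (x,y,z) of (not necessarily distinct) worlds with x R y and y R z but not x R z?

Enumerating: (a,b,a), (a,b,e), (a,c,a), (a,c,e), (a,d,a), (a,f,a), (b,a,f), (b,c,f), (b,e,f), (c,a,b), (c,a,d), (c,e,b), … and 14 more.
Total: 26.

26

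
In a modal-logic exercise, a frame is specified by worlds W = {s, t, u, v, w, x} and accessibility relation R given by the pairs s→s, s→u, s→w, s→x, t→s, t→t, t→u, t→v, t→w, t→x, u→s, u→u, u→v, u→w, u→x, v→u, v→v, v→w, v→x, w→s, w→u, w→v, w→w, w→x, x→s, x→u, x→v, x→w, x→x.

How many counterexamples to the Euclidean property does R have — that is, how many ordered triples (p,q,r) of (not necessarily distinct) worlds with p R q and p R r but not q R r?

Enumerating: (t,s,t), (t,s,v), (t,u,t), (t,v,s), (t,v,t), (t,w,t), (t,x,t), (u,s,v), (u,v,s), (w,s,v), (w,v,s), (x,s,v), (x,v,s).

13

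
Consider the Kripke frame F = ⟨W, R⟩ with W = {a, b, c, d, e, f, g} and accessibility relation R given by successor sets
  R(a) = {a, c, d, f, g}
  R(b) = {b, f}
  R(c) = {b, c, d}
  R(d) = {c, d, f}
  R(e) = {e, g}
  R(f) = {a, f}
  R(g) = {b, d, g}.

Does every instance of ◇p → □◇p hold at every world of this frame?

By correspondence theory, 5 is valid on a frame iff R is Euclidean.
Euclidean: no — a R c and a R f, but not c R f.

No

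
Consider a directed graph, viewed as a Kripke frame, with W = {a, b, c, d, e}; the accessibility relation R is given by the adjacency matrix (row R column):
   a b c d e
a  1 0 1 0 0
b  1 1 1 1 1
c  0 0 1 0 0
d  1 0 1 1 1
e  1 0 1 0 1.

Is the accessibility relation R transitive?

Yes

Transitive: yes — every two-step R-path is closed by a direct edge.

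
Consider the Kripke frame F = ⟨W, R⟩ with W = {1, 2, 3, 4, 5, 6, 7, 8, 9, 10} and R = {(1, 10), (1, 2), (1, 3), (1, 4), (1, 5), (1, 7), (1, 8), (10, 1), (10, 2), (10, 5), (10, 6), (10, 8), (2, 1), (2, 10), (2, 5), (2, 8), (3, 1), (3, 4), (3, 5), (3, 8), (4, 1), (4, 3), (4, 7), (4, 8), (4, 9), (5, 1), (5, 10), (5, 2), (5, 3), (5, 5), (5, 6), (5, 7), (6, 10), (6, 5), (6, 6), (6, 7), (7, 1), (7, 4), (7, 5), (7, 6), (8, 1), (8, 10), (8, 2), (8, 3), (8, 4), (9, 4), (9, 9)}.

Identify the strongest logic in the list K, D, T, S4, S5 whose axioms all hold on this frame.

D

Serial (axiom D): yes — every world has a successor (e.g. 1 R 10).
Reflexive (axiom T): no — 1 is not related to itself.
Transitive (axiom 4): no — 1 R 10 and 10 R 6, but not 1 R 6.
Euclidean (axiom 5): no — 1 R 10 and 1 R 3, but not 10 R 3.
So F validates K, D; T would additionally require R to be reflexive. The strongest is D.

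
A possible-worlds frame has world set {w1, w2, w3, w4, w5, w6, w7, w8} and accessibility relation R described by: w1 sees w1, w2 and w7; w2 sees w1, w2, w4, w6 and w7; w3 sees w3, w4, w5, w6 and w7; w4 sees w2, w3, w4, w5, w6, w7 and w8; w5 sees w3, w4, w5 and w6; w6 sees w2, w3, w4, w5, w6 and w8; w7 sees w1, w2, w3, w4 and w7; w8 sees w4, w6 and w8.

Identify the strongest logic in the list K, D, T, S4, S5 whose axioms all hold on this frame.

Serial (axiom D): yes — every world has a successor (e.g. w1 R w1).
Reflexive (axiom T): yes — every world is R-related to itself.
Transitive (axiom 4): no — w1 R w2 and w2 R w4, but not w1 R w4.
Euclidean (axiom 5): no — w2 R w1 and w2 R w4, but not w1 R w4.
So F validates K, D, T; S4 would additionally require R to be transitive. The strongest is T.

T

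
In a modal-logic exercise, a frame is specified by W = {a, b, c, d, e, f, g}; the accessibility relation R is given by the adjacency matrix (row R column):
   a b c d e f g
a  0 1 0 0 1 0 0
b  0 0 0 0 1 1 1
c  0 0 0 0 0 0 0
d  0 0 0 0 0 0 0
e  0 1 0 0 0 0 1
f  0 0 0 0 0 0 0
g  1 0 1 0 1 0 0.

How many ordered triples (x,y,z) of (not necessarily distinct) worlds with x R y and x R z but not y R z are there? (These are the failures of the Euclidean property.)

20

Enumerating: (a,b,b), (a,e,e), (b,e,e), (b,e,f), (b,f,e), (b,f,f), (b,f,g), (b,g,f), (b,g,g), (e,b,b), (e,g,b), (e,g,g), … and 8 more.
Total: 20.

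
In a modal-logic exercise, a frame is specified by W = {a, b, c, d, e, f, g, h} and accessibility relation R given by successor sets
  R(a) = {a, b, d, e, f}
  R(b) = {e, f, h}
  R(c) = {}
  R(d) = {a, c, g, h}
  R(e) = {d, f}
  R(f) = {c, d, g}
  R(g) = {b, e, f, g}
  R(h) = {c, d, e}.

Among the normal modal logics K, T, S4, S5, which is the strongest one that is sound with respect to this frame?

K

Reflexive (axiom T): no — b is not related to itself.
Transitive (axiom 4): no — a R b and b R h, but not a R h.
Euclidean (axiom 5): no — a R b and a R d, but not b R d.
So F validates K; T would additionally require R to be reflexive. The strongest is K.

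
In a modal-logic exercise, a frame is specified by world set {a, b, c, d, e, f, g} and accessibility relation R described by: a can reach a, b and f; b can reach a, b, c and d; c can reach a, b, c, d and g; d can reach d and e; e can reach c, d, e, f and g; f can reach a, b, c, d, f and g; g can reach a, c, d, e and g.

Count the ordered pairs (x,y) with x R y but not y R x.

11

Enumerating: (b,d), (c,a), (c,d), (e,c), (e,f), (f,b), (f,c), (f,d), (f,g), (g,a), (g,d).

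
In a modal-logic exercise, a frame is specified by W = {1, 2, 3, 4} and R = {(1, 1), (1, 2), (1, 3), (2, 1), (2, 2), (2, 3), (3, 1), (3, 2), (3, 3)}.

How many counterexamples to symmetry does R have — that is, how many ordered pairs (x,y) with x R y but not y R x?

0

R is symmetric; there are no such tuples.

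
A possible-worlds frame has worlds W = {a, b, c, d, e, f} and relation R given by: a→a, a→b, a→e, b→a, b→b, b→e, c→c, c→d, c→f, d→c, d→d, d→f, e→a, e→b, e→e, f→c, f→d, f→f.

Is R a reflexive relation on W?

Reflexive: yes — every world is R-related to itself.

Yes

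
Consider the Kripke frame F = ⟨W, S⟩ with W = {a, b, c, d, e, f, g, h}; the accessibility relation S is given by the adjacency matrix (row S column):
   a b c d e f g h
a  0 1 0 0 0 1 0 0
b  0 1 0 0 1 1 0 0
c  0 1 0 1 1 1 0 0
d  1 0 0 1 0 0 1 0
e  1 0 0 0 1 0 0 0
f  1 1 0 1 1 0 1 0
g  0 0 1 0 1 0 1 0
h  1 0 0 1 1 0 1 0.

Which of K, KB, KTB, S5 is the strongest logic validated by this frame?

Symmetric (axiom B): no — a S b but not b S a.
Reflexive (axiom T): no — a is not related to itself.
Euclidean (axiom 5): no — b S e and b S f, but not e S f.
So F validates K; KB would additionally require S to be symmetric. The strongest is K.

K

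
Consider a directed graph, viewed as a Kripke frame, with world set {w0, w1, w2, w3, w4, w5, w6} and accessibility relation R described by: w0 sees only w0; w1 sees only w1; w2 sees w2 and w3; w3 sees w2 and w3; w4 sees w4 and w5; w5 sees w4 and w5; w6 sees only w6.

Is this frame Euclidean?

Euclidean: yes — any two successors of a common world are R-related.

Yes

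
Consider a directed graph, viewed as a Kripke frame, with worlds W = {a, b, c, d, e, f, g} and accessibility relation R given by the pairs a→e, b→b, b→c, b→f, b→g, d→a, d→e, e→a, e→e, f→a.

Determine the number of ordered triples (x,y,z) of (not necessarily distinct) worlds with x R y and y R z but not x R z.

Enumerating: (a,e,a), (b,f,a), (f,a,e).

3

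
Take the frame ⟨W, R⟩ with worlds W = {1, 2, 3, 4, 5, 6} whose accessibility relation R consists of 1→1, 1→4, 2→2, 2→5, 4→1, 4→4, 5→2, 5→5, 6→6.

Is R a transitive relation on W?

Transitive: yes — every two-step R-path is closed by a direct edge.

Yes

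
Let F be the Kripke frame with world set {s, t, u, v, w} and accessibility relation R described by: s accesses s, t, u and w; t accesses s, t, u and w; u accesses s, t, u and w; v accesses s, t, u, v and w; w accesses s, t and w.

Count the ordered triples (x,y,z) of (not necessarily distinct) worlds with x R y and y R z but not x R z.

2

Enumerating: (w,s,u), (w,t,u).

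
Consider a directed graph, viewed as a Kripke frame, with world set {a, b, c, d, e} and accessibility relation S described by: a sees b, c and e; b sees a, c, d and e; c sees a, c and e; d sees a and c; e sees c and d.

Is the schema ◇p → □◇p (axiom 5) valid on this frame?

No

By correspondence theory, 5 is valid on a frame iff S is Euclidean.
Euclidean: no — a S c and a S b, but not c S b.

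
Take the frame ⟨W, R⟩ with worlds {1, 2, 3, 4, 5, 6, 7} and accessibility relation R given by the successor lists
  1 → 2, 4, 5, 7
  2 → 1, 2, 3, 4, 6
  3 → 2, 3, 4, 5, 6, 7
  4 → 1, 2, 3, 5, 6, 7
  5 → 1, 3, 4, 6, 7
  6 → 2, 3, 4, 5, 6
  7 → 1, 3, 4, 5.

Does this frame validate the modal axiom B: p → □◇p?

Yes

Axiom B corresponds to the accessibility relation being symmetric.
Symmetric: yes — every pair in R has its reverse in R.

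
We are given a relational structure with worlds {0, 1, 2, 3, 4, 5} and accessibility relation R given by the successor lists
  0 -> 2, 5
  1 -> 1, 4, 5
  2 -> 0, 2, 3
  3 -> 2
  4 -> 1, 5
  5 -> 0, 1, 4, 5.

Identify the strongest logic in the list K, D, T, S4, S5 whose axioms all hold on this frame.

Serial (axiom D): yes — every world has a successor (e.g. 0 R 2).
Reflexive (axiom T): no — 0 is not related to itself.
Transitive (axiom 4): no — 0 R 2 and 2 R 3, but not 0 R 3.
Euclidean (axiom 5): no — 0 R 2 and 0 R 5, but not 2 R 5.
So F validates K, D; T would additionally require R to be reflexive. The strongest is D.

D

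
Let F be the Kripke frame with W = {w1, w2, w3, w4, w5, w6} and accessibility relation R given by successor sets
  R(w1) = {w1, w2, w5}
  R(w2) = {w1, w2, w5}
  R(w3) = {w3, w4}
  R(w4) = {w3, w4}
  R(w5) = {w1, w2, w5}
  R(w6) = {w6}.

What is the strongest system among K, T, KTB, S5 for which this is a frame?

Reflexive (axiom T): yes — every world is R-related to itself.
Symmetric (axiom B): yes — every pair in R has its reverse in R.
Euclidean (axiom 5): yes — any two successors of a common world are R-related.
So F validates K, T, KTB, S5. The strongest is S5.

S5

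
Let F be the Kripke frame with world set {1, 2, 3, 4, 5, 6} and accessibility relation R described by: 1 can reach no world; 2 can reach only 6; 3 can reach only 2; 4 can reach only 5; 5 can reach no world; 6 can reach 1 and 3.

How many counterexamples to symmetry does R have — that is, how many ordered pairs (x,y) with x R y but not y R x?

Enumerating: (2,6), (3,2), (4,5), (6,1), (6,3).

5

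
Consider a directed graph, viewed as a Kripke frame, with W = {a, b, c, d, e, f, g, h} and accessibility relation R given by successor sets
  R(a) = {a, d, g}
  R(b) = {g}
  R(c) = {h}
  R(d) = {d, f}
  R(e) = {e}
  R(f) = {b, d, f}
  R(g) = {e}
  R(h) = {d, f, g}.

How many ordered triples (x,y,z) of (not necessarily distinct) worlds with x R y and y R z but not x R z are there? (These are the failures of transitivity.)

10

Enumerating: (a,d,f), (a,g,e), (b,g,e), (c,h,d), (c,h,f), (c,h,g), (d,f,b), (f,b,g), (h,f,b), (h,g,e).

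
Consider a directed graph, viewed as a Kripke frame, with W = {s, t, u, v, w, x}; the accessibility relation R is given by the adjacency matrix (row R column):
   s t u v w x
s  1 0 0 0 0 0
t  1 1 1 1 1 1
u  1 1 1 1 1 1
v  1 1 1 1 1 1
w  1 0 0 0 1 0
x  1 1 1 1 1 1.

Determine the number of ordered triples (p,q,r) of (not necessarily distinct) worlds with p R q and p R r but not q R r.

Enumerating: (t,s,t), (t,s,u), (t,s,v), (t,s,w), (t,s,x), (t,w,t), (t,w,u), (t,w,v), (t,w,x), (u,s,t), (u,s,u), (u,s,v), … and 25 more.
Total: 37.

37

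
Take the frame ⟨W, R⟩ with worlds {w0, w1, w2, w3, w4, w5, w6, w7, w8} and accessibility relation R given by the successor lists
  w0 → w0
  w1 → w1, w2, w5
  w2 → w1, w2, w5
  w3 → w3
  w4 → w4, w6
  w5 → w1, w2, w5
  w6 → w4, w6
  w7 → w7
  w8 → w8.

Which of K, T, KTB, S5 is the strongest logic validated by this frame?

S5

Reflexive (axiom T): yes — every world is R-related to itself.
Symmetric (axiom B): yes — every pair in R has its reverse in R.
Euclidean (axiom 5): yes — any two successors of a common world are R-related.
So F validates K, T, KTB, S5. The strongest is S5.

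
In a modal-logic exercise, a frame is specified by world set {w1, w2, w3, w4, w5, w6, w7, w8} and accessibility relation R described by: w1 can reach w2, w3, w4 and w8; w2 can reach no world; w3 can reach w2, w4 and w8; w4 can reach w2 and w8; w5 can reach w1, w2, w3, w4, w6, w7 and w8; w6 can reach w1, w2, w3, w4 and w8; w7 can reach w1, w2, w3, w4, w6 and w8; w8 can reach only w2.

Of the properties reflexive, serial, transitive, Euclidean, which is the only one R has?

Reflexive: no — w1 is not related to itself.
Serial: no — w2 has no R-successor.
Transitive: yes — every two-step R-path is closed by a direct edge.
Euclidean: no — w1 R w2 and w1 R w3, but not w2 R w3.
Only transitive holds.

transitive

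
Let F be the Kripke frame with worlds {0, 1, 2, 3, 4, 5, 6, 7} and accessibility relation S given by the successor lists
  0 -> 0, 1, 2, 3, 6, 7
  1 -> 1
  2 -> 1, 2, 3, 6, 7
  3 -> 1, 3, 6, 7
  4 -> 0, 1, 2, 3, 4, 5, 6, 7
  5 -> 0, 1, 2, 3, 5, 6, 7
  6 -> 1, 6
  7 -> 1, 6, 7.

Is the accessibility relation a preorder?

Yes

Reflexive: yes — every world is S-related to itself.
Transitive: yes — every two-step S-path is closed by a direct edge.
So S is a preorder.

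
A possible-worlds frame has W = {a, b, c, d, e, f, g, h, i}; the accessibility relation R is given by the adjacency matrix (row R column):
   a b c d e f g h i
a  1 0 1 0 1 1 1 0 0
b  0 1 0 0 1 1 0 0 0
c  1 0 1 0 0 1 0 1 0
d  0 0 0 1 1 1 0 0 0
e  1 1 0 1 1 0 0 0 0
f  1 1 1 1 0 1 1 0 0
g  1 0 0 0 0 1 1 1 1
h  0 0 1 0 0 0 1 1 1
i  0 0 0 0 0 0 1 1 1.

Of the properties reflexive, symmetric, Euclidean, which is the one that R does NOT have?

Euclidean

Reflexive: yes — every world is R-related to itself.
Symmetric: yes — every pair in R has its reverse in R.
Euclidean: no — a R c and a R e, but not c R e.
Only Euclidean fails.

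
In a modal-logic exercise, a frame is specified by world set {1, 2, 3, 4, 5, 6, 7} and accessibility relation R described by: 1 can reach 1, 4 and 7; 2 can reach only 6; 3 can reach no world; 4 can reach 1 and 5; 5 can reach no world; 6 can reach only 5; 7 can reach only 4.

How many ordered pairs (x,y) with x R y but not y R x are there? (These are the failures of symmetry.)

Enumerating: (1,7), (2,6), (4,5), (6,5), (7,4).

5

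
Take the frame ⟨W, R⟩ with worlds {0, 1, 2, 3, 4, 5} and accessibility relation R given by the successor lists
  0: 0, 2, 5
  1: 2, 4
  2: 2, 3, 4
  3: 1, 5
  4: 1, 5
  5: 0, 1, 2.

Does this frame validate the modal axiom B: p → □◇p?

By correspondence theory, B is valid on a frame iff R is symmetric.
Symmetric: no — 0 R 2 but not 2 R 0.

No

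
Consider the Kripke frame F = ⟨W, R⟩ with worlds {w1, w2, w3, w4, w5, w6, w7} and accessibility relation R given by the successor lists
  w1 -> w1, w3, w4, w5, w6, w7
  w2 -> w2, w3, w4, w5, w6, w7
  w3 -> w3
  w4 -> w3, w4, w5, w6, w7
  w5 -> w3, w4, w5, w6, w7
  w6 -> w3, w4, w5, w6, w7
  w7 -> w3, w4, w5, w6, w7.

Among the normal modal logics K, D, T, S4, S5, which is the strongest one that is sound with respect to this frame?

S4

Serial (axiom D): yes — every world has a successor (e.g. w1 R w1).
Reflexive (axiom T): yes — every world is R-related to itself.
Transitive (axiom 4): yes — every two-step R-path is closed by a direct edge.
Euclidean (axiom 5): no — w1 R w3 and w1 R w4, but not w3 R w4.
So F validates K, D, T, S4; S5 would additionally require R to be Euclidean. The strongest is S4.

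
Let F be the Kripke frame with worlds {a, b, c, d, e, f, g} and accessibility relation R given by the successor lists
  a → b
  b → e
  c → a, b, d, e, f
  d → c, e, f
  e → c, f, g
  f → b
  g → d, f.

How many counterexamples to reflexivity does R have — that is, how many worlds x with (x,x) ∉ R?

7

Enumerating: a, b, c, d, e, f, g.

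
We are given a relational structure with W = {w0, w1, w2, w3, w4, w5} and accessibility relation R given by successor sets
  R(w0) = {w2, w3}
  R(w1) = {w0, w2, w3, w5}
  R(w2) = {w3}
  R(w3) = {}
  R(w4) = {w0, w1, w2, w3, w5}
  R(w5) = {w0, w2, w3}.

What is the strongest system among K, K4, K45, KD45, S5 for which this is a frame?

K4

Transitive (axiom 4): yes — every two-step R-path is closed by a direct edge.
Euclidean (axiom 5): no — w0 R w3 and w0 R w2, but not w3 R w2.
Serial (axiom D): no — w3 has no R-successor.
Reflexive (axiom T): no — w0 is not related to itself.
So F validates K, K4; K45 would additionally require R to be Euclidean. The strongest is K4.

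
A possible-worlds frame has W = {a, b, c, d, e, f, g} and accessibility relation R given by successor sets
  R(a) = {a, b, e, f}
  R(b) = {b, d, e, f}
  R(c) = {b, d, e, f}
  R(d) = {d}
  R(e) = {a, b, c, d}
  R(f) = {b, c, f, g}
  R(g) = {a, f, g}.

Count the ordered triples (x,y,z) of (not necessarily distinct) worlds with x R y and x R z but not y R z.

36

Enumerating: (a,b,a), (a,e,e), (a,e,f), (a,f,a), (a,f,e), (b,d,b), (b,d,e), (b,d,f), (b,e,e), (b,e,f), (b,f,d), (b,f,e), … and 24 more.
Total: 36.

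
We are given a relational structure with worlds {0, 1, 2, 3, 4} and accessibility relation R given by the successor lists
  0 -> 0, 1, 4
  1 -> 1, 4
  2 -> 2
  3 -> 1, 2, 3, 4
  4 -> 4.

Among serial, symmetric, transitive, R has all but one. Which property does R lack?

Serial: yes — every world has a successor (e.g. 0 R 0).
Symmetric: no — 0 R 1 but not 1 R 0.
Transitive: yes — every two-step R-path is closed by a direct edge.
Only symmetric fails.

symmetric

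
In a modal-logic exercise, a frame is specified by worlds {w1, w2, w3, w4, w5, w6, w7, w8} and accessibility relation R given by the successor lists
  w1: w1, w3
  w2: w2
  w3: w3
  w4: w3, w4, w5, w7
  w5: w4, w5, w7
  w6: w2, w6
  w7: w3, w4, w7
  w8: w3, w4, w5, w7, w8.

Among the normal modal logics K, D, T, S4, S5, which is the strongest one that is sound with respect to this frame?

T

Serial (axiom D): yes — every world has a successor (e.g. w1 R w1).
Reflexive (axiom T): yes — every world is R-related to itself.
Transitive (axiom 4): no — w5 R w4 and w4 R w3, but not w5 R w3.
Euclidean (axiom 5): no — w4 R w3 and w4 R w5, but not w3 R w5.
So F validates K, D, T; S4 would additionally require R to be transitive. The strongest is T.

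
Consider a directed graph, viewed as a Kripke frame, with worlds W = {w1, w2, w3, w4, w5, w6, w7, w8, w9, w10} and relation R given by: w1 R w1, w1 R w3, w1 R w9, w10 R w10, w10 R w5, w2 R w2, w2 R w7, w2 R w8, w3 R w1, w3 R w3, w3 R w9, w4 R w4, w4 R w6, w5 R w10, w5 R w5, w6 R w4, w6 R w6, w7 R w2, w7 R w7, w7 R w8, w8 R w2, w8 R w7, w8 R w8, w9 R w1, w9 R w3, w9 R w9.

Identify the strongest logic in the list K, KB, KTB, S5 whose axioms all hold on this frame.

S5

Symmetric (axiom B): yes — every pair in R has its reverse in R.
Reflexive (axiom T): yes — every world is R-related to itself.
Euclidean (axiom 5): yes — any two successors of a common world are R-related.
So F validates K, KB, KTB, S5. The strongest is S5.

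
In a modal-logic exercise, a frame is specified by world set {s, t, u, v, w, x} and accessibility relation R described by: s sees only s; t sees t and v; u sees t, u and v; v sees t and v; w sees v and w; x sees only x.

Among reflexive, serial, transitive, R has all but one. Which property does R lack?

transitive

Reflexive: yes — every world is R-related to itself.
Serial: yes — every world has a successor (e.g. s R s).
Transitive: no — w R v and v R t, but not w R t.
Only transitive fails.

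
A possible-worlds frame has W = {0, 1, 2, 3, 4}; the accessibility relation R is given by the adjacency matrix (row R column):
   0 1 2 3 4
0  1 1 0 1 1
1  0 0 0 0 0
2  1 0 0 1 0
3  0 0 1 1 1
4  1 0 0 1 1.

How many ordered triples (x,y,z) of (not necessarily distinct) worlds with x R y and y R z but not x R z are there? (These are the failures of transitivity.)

Enumerating: (0,3,2), (2,0,1), (2,0,4), (2,3,2), (2,3,4), (3,2,0), (3,4,0), (4,0,1), (4,3,2).

9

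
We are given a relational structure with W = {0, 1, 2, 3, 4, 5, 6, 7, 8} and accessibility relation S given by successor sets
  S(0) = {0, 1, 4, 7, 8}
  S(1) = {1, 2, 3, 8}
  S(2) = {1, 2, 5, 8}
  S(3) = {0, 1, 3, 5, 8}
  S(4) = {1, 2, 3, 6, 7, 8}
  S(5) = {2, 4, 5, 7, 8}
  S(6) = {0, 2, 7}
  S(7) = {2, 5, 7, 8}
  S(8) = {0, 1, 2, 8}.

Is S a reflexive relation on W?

Reflexive: no — 4 is not related to itself.

No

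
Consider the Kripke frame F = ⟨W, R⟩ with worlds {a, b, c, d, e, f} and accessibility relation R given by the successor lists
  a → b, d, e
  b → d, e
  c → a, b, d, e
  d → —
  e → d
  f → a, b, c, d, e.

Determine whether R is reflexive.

Reflexive: no — a is not related to itself.

No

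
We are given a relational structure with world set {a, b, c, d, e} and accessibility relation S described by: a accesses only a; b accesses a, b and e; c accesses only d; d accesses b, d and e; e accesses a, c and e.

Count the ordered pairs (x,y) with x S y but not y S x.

7

Enumerating: (b,a), (b,e), (c,d), (d,b), (d,e), (e,a), (e,c).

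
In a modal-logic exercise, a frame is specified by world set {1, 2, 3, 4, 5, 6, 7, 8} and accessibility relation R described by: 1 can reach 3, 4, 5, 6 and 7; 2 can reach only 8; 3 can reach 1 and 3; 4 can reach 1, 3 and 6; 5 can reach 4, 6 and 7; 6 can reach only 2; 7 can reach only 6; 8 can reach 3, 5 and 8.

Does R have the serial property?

Serial: yes — every world has a successor (e.g. 1 R 3).

Yes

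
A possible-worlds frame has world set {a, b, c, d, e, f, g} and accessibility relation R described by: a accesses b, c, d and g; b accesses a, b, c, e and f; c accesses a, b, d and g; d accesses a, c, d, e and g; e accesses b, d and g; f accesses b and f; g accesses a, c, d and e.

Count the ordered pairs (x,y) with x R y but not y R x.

0

R is symmetric; there are no such tuples.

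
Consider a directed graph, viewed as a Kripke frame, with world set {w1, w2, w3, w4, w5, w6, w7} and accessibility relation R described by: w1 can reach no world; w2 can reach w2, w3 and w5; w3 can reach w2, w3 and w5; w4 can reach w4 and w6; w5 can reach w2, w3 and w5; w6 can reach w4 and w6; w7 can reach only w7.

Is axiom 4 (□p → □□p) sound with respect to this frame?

Axiom 4 corresponds to the accessibility relation being transitive.
Transitive: yes — every two-step R-path is closed by a direct edge.

Yes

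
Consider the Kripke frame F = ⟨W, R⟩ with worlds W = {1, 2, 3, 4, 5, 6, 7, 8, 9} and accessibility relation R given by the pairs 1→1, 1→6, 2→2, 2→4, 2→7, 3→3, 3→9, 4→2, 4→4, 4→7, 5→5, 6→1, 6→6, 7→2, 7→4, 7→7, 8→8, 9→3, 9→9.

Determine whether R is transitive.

Yes

Transitive: yes — every two-step R-path is closed by a direct edge.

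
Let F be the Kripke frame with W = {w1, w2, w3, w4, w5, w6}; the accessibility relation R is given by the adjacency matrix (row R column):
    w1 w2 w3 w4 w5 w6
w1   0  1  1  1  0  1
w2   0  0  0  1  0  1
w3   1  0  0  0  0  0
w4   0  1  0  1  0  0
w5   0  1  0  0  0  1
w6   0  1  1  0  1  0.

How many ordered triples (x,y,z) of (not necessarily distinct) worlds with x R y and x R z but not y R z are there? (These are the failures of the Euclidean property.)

Enumerating: (w1,w2,w2), (w1,w2,w3), (w1,w3,w2), (w1,w3,w3), (w1,w3,w4), (w1,w3,w6), (w1,w4,w3), (w1,w4,w6), (w1,w6,w4), (w1,w6,w6), (w2,w4,w6), (w2,w6,w4), … and 13 more.
Total: 25.

25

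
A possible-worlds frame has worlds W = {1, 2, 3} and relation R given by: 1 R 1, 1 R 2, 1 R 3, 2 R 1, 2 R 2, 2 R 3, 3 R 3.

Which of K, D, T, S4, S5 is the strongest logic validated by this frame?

Serial (axiom D): yes — every world has a successor (e.g. 1 R 1).
Reflexive (axiom T): yes — every world is R-related to itself.
Transitive (axiom 4): yes — every two-step R-path is closed by a direct edge.
Euclidean (axiom 5): no — 1 R 3 and 1 R 2, but not 3 R 2.
So F validates K, D, T, S4; S5 would additionally require R to be Euclidean. The strongest is S4.

S4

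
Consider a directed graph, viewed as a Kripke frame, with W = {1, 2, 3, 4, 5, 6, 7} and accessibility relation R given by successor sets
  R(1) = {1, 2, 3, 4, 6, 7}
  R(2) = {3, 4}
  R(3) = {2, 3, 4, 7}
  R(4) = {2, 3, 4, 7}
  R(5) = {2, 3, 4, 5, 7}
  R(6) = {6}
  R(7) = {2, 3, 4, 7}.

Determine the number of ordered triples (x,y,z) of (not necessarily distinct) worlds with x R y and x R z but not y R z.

Enumerating: (1,2,1), (1,2,2), (1,2,6), (1,2,7), (1,3,1), (1,3,6), (1,4,1), (1,4,6), (1,6,1), (1,6,2), (1,6,3), (1,6,4), … and 15 more.
Total: 27.

27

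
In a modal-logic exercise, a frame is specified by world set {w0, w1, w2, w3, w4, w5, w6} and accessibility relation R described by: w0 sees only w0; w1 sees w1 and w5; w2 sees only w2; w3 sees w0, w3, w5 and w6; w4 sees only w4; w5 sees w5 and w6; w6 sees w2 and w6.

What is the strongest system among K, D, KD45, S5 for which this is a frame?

Serial (axiom D): yes — every world has a successor (e.g. w0 R w0).
Euclidean (axiom 5): no — w3 R w0 and w3 R w5, but not w0 R w5.
Transitive (axiom 4): no — w1 R w5 and w5 R w6, but not w1 R w6.
Reflexive (axiom T): yes — every world is R-related to itself.
So F validates K, D; KD45 would additionally require R to be Euclidean and transitive. The strongest is D.

D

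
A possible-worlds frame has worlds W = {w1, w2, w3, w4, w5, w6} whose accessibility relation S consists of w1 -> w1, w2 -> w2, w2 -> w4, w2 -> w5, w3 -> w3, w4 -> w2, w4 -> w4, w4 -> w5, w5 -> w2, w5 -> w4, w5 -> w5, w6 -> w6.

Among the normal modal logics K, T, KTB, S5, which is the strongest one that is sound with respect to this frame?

S5

Reflexive (axiom T): yes — every world is S-related to itself.
Symmetric (axiom B): yes — every pair in S has its reverse in S.
Euclidean (axiom 5): yes — any two successors of a common world are S-related.
So F validates K, T, KTB, S5. The strongest is S5.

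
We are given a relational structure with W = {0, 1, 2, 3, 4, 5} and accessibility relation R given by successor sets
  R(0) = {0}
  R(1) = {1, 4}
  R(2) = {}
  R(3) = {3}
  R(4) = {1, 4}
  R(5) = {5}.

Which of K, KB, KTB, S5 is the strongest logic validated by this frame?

KB

Symmetric (axiom B): yes — every pair in R has its reverse in R.
Reflexive (axiom T): no — 2 is not related to itself.
Euclidean (axiom 5): yes — any two successors of a common world are R-related.
So F validates K, KB; KTB would additionally require R to be reflexive. The strongest is KB.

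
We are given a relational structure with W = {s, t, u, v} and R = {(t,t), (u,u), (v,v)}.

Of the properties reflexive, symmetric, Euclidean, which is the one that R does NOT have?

Reflexive: no — s is not related to itself.
Symmetric: yes — every pair in R has its reverse in R.
Euclidean: yes — any two successors of a common world are R-related.
Only reflexive fails.

reflexive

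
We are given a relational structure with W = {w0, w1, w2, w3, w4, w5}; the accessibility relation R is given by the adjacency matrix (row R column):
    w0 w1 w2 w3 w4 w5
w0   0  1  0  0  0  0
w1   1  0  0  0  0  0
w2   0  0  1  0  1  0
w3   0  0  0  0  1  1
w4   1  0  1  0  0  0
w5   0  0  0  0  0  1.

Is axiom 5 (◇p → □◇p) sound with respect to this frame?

By correspondence theory, 5 is valid on a frame iff R is Euclidean.
Euclidean: no — w3 R w4 and w3 R w5, but not w4 R w5.

No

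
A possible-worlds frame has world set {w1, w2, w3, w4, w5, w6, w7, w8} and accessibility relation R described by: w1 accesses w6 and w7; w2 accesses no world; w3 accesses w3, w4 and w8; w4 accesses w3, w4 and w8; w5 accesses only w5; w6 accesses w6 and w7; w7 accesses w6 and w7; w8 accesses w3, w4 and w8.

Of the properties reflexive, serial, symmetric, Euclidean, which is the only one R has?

Reflexive: no — w1 is not related to itself.
Serial: no — w2 has no R-successor.
Symmetric: no — w1 R w6 but not w6 R w1.
Euclidean: yes — any two successors of a common world are R-related.
Only Euclidean holds.

Euclidean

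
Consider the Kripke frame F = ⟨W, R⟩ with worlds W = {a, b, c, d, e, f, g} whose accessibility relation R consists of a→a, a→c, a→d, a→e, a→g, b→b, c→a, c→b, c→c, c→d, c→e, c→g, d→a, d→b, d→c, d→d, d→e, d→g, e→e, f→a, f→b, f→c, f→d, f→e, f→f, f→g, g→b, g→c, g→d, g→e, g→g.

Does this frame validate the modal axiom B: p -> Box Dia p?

No

By correspondence theory, B is valid on a frame iff R is symmetric.
Symmetric: no — a R e but not e R a.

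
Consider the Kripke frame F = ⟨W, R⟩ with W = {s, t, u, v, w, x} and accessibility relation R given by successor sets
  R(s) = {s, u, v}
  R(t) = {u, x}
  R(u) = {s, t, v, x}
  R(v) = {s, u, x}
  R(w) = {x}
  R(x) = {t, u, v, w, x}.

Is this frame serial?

Serial: yes — every world has a successor (e.g. s R s).

Yes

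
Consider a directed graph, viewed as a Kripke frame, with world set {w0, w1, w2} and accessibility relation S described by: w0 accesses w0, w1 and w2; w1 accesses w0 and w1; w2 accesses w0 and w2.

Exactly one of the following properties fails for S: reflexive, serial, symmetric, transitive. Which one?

transitive

Reflexive: yes — every world is S-related to itself.
Serial: yes — every world has a successor (e.g. w0 S w0).
Symmetric: yes — every pair in S has its reverse in S.
Transitive: no — w1 S w0 and w0 S w2, but not w1 S w2.
Only transitive fails.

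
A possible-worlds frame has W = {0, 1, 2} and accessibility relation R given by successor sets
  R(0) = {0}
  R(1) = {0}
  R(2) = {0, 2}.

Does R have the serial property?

Yes

Serial: yes — every world has a successor (e.g. 0 R 0).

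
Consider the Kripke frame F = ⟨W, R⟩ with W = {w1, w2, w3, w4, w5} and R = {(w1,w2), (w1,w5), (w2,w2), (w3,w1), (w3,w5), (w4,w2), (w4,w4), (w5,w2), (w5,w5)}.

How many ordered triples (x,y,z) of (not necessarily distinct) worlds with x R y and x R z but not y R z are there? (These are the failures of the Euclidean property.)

5

Enumerating: (w1,w2,w5), (w3,w1,w1), (w3,w5,w1), (w4,w2,w4), (w5,w2,w5).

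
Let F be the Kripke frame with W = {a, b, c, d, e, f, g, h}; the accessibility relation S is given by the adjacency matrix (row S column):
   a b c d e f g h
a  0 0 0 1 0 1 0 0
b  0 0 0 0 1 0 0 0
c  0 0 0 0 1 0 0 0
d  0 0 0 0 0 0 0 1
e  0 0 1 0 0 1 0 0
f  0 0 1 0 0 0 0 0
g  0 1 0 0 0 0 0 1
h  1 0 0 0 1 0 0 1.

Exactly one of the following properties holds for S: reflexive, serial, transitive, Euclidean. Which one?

serial

Reflexive: no — a is not related to itself.
Serial: yes — every world has a successor (e.g. a S d).
Transitive: no — a S d and d S h, but not a S h.
Euclidean: no — a S d and a S f, but not d S f.
Only serial holds.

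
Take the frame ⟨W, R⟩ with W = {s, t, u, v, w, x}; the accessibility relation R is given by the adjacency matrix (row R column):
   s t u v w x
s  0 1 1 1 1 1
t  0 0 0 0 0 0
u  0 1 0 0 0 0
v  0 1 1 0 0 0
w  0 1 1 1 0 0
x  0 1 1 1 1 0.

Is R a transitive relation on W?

Yes

Transitive: yes — every two-step R-path is closed by a direct edge.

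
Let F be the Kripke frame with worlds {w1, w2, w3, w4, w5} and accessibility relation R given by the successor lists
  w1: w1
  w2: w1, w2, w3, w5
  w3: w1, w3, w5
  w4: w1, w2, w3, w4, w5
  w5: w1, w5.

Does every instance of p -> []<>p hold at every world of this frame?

By correspondence theory, B is valid on a frame iff R is symmetric.
Symmetric: no — w2 R w1 but not w1 R w2.

No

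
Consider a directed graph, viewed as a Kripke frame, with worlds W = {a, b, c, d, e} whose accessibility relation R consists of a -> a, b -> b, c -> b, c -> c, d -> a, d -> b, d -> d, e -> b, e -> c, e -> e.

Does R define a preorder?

Yes

Reflexive: yes — every world is R-related to itself.
Transitive: yes — every two-step R-path is closed by a direct edge.
So R is a preorder.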